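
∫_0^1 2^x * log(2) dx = 1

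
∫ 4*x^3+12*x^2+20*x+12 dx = x^4 + 4*x^3 + 10*x^2 + 12*x + C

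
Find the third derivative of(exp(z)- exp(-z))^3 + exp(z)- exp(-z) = (27*exp(6*z) - 2*exp(4*z) - 2*exp(2*z) + 27)*exp(-3*z)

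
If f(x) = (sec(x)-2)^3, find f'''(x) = 3*(-4 + 16/cos(x) + 15/cos(x)^2 - 48/cos(x)^3 + 20/cos(x)^4)*sin(x)/cos(x)^2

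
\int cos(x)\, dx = sin(x) + C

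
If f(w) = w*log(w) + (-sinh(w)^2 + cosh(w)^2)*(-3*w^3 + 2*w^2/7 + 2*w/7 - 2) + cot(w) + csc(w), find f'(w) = -9*w^2 + 4*w/7 + log(w) - cot(w)^2 - cot(w)*csc(w) + 2/7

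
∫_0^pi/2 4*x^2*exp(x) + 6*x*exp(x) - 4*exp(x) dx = 2 + 2*(-pi/2 - 1 + pi^2/2)*exp(pi/2)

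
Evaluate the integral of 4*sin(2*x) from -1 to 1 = 0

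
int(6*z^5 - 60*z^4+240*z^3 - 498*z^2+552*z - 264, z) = z^6 - 12*z^5 + 60*z^4 - 166*z^3 + 276*z^2 - 264*z + C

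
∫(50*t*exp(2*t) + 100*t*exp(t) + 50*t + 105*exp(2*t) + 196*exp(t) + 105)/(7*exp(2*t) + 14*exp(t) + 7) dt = (((5*t + 7)*(5*t + 14) + 49)*(exp(t) + 1) - 14*exp(t))/(7*(exp(t) + 1)) + C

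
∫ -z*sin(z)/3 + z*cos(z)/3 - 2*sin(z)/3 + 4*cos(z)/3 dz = sqrt(2)*(z + 3)*sin(z + pi/4)/3 + C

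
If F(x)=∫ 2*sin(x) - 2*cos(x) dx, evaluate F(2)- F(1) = 2*sqrt(2)*(-sin(pi/4 + 2) + sin(pi/4 + 1))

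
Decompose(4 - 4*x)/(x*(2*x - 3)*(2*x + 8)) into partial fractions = -4/(33*(2*x - 3)) + 5/(22*(x + 4)) - 1/(6*x)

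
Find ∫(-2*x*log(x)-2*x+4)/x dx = 2*(2 - x)*log(x) + C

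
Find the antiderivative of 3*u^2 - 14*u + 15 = u^3 - 7*u^2 + 15*u + C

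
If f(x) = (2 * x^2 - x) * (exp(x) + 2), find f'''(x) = 2*x^2*exp(x) + 11*x*exp(x) + 9*exp(x)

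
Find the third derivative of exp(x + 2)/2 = exp(x + 2)/2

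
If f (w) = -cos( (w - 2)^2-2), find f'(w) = 2*(w - 2)*sin(w^2 - 4*w + 2)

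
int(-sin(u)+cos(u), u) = sin(u) + cos(u) + C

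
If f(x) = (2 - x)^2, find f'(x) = 2*x - 4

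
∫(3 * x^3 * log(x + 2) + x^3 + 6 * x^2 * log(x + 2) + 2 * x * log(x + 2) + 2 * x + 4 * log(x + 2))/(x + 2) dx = x*(x^2 + 2)*log(x + 2) + C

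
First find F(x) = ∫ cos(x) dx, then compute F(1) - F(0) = sin(1)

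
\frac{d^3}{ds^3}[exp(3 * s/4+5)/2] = 27*exp(3*s/4 + 5)/128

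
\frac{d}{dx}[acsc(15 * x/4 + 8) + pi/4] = -60/(225*x^2*sqrt(1 - 16/(225*x^2 + 960*x + 1024)) + 960*x*sqrt(1 - 16/(225*x^2 + 960*x + 1024)) + 1024*sqrt(1 - 16/(225*x^2 + 960*x + 1024)))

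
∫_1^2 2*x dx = 3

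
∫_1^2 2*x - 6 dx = -3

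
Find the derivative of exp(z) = exp(z)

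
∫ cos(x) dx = sin(x) + C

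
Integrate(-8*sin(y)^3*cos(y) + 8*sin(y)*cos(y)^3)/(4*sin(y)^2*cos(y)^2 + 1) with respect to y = log(3/2 - cos(4*y)/2) + C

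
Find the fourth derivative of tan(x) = 24*tan(x)^5 + 40*tan(x)^3 + 16*tan(x)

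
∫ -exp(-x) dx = exp(-x) + C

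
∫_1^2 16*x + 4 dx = 28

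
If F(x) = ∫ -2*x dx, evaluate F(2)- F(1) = -3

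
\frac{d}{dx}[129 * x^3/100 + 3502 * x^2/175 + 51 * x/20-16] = 387*x^2/100 + 7004*x/175 + 51/20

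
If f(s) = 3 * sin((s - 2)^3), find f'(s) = 9*(s - 2)^2*cos(s^3 - 6*s^2 + 12*s - 8)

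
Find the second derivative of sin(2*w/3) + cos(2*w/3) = -4*sqrt(2)*sin(2*w/3 + pi/4)/9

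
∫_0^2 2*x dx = 4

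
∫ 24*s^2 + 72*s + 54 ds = 8*s^3 + 36*s^2 + 54*s + C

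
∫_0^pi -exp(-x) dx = -1 + exp(-pi)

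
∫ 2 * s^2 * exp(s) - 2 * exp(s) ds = 2*(s - 1)^2*exp(s) + C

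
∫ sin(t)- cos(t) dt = -sin(t) - cos(t) + C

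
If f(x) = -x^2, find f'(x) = -2*x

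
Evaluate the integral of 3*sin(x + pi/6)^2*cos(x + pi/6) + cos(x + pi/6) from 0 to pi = -5/4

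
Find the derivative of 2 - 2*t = -2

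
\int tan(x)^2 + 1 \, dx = tan(x) + C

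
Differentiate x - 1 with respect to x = 1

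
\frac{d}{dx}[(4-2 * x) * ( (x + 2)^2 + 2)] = -6*x^2 - 8*x + 4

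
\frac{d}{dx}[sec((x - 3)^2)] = 2*x*tan(x^2 - 6*x + 9)*sec(x^2 - 6*x + 9) - 6*tan(x^2 - 6*x + 9)*sec(x^2 - 6*x + 9)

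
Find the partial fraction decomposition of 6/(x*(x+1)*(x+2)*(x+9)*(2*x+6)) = 1/(1008*(x + 9)) - 1/(12*(x + 3)) + 3/(14*(x + 2)) - 3/(16*(x + 1)) + 1/(18*x)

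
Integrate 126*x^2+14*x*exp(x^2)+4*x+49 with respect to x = 42*x^3 + 2*x^2 + 49*x + 7*exp(x^2) + C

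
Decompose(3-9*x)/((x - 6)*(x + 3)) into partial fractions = -10/(3*(x + 3)) - 17/(3*(x - 6))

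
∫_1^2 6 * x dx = 9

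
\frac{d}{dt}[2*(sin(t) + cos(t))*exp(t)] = 4*exp(t)*cos(t)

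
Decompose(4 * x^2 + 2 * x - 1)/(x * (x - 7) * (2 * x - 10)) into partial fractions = -109/(20*(x - 5)) + 209/(28*(x - 7)) - 1/(70*x)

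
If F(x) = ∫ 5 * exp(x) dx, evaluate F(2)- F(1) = -5*E + 5*exp(2)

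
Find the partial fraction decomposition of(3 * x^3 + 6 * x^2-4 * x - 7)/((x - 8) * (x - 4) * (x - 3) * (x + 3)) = 1/(21*(x + 3)) + 58/(15*(x - 3)) - 265/(28*(x - 4)) + 171/(20*(x - 8))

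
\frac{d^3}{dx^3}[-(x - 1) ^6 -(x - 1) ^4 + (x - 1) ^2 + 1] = -120*x^3 + 360*x^2 - 384*x + 144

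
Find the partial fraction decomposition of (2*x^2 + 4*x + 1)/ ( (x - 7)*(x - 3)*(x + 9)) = 127/(192*(x + 9)) - 31/(48*(x - 3)) + 127/(64*(x - 7))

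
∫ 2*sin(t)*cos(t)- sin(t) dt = (1 - cos(t))*cos(t) + C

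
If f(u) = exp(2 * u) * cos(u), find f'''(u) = (-11*sin(u) + 2*cos(u))*exp(2*u)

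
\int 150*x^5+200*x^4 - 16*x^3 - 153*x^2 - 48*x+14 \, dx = 25*x^6 + 40*x^5 - 4*x^4 - 51*x^3 - 24*x^2 + 14*x + C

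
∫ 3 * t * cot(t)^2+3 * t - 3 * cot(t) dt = -3*t*cot(t) + C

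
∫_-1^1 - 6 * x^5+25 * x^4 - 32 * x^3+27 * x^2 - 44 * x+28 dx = 84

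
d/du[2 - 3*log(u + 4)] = -3/(u + 4)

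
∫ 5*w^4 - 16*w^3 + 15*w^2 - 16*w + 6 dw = w^5 - 4*w^4 + 5*w^3 - 8*w^2 + 6*w + C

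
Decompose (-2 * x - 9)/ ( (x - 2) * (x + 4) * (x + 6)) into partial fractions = 3/(16*(x + 6)) + 1/(12*(x + 4)) - 13/(48*(x - 2))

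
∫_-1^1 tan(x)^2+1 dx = 2*tan(1)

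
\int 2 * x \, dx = x^2 + C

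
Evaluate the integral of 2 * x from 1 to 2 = 3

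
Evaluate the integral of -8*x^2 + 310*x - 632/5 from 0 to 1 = 389/15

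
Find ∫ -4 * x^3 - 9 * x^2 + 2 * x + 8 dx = -x^4 - 3*x^3 + x^2 + 8*x + C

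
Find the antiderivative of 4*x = 2*x^2 + C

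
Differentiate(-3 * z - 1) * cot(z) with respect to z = 3*z/sin(z)^2 - 3/tan(z) + sin(z)^(-2)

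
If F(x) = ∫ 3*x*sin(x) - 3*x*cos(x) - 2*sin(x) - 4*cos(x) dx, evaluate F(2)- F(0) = -7*sin(2) + 1 - 7*cos(2)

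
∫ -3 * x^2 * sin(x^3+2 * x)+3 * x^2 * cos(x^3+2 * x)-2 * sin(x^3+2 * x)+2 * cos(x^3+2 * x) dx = sin(x*(x^2 + 2)) + cos(x*(x^2 + 2)) + C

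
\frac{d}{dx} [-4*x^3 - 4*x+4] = -12*x^2 - 4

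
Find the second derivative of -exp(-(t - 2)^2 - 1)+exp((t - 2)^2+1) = (4*t^2*exp(2*t^2 - 8*t + 10) - 4*t^2 - 16*t*exp(2*t^2 - 8*t + 10) + 16*t + 18*exp(2*t^2 - 8*t + 10) - 14)*exp(-t^2 + 4*t - 5)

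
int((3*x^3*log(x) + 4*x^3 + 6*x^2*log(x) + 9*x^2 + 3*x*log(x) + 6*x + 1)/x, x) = (x + 1)^3*(log(x) + 1) + C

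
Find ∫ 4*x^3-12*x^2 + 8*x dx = x^4 - 4*x^3 + 4*x^2 + C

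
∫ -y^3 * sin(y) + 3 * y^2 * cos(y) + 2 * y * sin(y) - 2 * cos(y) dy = y*(y^2 - 2)*cos(y) + C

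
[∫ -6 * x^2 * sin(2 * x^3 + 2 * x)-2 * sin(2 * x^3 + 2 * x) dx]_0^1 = -1 + cos(4)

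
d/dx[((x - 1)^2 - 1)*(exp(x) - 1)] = x^2*exp(x) - 2*x - 2*exp(x) + 2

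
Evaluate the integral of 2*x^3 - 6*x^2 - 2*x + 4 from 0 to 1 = 3/2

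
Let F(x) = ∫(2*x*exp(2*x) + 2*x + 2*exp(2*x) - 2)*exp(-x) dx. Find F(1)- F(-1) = 0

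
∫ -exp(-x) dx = exp(-x) + C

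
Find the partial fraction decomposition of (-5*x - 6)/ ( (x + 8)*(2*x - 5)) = -37/(21*(2*x - 5)) - 34/(21*(x + 8))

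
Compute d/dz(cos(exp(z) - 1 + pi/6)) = -exp(z)*sin(exp(z) - 1 + pi/6)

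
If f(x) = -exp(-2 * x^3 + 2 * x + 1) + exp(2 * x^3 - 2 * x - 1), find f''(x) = (-36*x^4*exp(-4*x^3 + 4*x + 2) + 36*x^4 + 24*x^2*exp(-4*x^3 + 4*x + 2) - 24*x^2 + 12*x*exp(-4*x^3 + 4*x + 2) + 12*x - 4*exp(-4*x^3 + 4*x + 2) + 4)*exp(2*x^3 - 2*x - 1)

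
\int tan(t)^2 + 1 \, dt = tan(t) + C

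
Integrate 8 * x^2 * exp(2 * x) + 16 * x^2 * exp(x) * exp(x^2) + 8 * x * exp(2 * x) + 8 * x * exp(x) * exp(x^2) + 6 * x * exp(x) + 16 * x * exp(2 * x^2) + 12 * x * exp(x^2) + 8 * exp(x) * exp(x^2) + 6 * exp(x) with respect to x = 6*x*exp(x) + 4*(x*exp(x) + exp(x^2))^2 + 6*exp(x^2) + C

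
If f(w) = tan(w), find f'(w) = cos(w)^(-2)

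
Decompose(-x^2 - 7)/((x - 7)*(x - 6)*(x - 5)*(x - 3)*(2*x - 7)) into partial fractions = 44/(15*(2*x - 7)) - 2/(3*(x - 3)) - 8/(3*(x - 5)) + 43/(15*(x - 6)) - 1/(x - 7)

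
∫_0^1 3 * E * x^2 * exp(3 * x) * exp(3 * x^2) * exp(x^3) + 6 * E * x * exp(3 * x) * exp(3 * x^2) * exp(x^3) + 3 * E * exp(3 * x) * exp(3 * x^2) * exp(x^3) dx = -E + exp(8)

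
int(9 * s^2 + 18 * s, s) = 3*s^3 + 9*s^2 + C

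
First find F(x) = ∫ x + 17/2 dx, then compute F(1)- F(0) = 9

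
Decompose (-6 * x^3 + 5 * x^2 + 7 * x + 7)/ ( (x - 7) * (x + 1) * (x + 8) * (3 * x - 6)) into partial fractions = -3343/(3150*(x + 8)) + 11/(504*(x + 1)) + 7/(450*(x - 2)) - 1757/(1800*(x - 7))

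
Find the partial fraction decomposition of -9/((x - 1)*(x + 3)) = 9/(4*(x + 3)) - 9/(4*(x - 1))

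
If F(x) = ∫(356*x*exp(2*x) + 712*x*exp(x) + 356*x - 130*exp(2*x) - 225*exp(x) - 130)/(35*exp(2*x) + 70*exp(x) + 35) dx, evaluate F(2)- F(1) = -E/(1 + E) + exp(2)/(1 + exp(2)) + 404/35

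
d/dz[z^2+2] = 2*z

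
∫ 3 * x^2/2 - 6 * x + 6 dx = x^3/2 - 3*x^2 + 6*x + C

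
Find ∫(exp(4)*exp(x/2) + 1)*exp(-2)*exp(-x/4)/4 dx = 2*sinh(x/4 + 2) + C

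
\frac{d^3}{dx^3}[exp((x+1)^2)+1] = 8*x^3*exp(x^2 + 2*x + 1) + 24*x^2*exp(x^2 + 2*x + 1) + 36*x*exp(x^2 + 2*x + 1) + 20*exp(x^2 + 2*x + 1)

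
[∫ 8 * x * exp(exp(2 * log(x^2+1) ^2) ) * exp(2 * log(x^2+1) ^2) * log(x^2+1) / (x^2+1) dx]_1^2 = -exp(exp(2*log(2)^2)) + exp(exp(2*log(5)^2))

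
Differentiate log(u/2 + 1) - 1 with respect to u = 1/(u + 2)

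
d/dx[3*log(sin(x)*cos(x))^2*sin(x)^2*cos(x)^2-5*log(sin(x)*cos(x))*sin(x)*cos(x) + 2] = 3*log(sin(2*x)/2)^2*sin(4*x)/2 + 3*log(sin(2*x)/2)*sin(4*x)/2 - 5*log(sin(2*x)/2)*cos(2*x) - 5*cos(2*x)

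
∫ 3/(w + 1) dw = 3*log(w + 1) + C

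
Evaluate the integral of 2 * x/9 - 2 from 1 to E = -64/9 + (-3 + E/3)^2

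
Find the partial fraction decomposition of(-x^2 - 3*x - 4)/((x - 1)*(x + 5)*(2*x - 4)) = -1/(6*(x + 5)) + 2/(3*(x - 1)) - 1/(x - 2)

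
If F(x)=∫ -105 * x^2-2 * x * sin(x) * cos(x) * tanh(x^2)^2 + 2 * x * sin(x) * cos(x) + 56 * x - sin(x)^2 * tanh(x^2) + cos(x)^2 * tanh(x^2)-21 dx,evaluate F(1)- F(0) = -28 + sin(2)*tanh(1)/2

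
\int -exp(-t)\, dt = exp(-t) + C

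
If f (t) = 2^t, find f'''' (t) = 2^t*log(2)^4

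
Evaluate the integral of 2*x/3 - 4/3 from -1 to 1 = -8/3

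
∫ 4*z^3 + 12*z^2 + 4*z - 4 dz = z^4 + 4*z^3 + 2*z^2 - 4*z + C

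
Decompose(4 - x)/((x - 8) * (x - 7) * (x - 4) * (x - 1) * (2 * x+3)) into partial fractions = 8/(1615*(2*x + 3)) - 1/(210*(x - 1)) + 1/(102*(x - 7)) - 1/(133*(x - 8))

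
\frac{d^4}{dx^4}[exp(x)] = exp(x)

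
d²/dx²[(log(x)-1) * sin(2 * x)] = (-4*x^2*log(x)*sin(2*x) + 4*x^2*sin(2*x) + 4*x*cos(2*x) - sin(2*x))/x^2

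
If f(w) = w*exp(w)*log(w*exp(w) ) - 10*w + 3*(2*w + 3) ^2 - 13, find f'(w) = w*(w + log(w))*exp(w) + w*exp(w) + 24*w + (w + log(w))*exp(w) + exp(w) + 26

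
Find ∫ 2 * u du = u^2 + C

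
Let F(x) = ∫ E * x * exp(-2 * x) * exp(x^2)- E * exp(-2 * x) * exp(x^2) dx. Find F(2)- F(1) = -1/2 + E/2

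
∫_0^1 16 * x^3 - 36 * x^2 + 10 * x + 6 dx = 3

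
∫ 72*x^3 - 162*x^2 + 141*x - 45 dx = 18*x^4 - 54*x^3 + 141*x^2/2 - 45*x + C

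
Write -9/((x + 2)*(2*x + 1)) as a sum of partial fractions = -6/(2*x + 1) + 3/(x + 2)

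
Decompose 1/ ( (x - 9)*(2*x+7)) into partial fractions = -2/(25*(2*x + 7)) + 1/(25*(x - 9))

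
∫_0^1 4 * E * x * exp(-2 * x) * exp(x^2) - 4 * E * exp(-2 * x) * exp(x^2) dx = 2 - 2*E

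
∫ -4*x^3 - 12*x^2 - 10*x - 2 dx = -x^4 - 4*x^3 - 5*x^2 - 2*x + C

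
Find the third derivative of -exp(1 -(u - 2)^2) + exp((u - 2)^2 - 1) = (8*u^3*exp(2*u^2 - 8*u + 6) + 8*u^3 - 48*u^2*exp(2*u^2 - 8*u + 6) - 48*u^2 + 108*u*exp(2*u^2 - 8*u + 6) + 84*u - 88*exp(2*u^2 - 8*u + 6) - 40)*exp(-u^2 + 4*u - 3)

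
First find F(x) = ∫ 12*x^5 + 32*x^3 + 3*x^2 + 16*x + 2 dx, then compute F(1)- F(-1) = 6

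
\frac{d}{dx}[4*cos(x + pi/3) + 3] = -4*sin(x + pi/3)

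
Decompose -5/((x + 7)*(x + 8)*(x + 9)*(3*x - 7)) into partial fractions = -135/(29512*(3*x - 7)) + 5/(68*(x + 9)) - 5/(31*(x + 8)) + 5/(56*(x + 7))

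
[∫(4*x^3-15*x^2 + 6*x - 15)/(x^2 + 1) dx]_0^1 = -13 + log(2)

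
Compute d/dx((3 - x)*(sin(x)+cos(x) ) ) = x*sin(x) - x*cos(x) - 4*sin(x) + 2*cos(x)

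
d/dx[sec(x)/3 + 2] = tan(x)*sec(x)/3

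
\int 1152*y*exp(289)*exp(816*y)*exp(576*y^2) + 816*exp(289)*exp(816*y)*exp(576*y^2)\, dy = exp((24*y + 17)^2) + C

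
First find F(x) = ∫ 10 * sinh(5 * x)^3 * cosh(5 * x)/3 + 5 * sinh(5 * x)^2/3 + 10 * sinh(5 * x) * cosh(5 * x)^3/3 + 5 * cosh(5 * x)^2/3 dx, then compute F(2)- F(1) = -cosh(20)/24 - sinh(10)/6 + 1/24 + sinh(20)/6 + sinh(20)^2/12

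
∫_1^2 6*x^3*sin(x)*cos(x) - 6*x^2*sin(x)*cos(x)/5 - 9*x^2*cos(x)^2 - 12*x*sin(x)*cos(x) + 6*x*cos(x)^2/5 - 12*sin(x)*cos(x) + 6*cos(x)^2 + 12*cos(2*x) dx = -33/5 - 6*sin(2) + 6*sin(4) - 9*cos(4)/5 - 24*cos(2)/5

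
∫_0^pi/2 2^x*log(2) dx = -1 + 2^(pi/2)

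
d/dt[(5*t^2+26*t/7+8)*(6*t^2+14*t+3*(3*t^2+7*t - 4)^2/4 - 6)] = 405*t^5/2 + 6390*t^4/7 + 1179*t^3 + 8565*t^2/14 + 248*t - 1412/7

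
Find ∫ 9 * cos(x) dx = 9*sin(x) + C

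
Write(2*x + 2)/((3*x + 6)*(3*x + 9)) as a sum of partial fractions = 4/(9*(x + 3)) - 2/(9*(x + 2))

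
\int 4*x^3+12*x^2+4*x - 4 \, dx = x^4 + 4*x^3 + 2*x^2 - 4*x + C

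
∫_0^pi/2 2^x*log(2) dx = -1 + 2^(pi/2)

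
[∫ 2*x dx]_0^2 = 4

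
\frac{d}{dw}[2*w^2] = 4*w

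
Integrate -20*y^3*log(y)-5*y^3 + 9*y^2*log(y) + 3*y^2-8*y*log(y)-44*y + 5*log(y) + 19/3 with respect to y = y*(-60*y - 3*(5*y^3 - 3*y^2 + 4*y - 5)*log(y) + 4)/3 + C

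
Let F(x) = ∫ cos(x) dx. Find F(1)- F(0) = sin(1)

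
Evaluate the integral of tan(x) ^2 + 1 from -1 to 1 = 2*tan(1)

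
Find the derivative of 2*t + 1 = 2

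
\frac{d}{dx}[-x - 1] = -1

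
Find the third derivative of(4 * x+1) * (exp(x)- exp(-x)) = (4*x*exp(2*x) + 4*x + 13*exp(2*x) - 11)*exp(-x)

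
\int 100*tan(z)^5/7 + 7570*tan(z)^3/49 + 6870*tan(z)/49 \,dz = 5*(35*tan(z)^2 + 687)*tan(z)^2/49 + C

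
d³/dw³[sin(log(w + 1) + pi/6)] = (3*sin(log(w + 1) + pi/6) + cos(log(w + 1) + pi/6))/(w^3 + 3*w^2 + 3*w + 1)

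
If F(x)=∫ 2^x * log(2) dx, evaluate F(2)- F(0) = 3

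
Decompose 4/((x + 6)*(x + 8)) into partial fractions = -2/(x + 8) + 2/(x + 6)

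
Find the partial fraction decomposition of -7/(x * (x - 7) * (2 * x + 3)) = -28/(51*(2*x + 3)) - 1/(17*(x - 7)) + 1/(3*x)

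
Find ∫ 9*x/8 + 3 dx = 9*x^2/16 + 3*x + C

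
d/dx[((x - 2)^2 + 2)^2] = 4*x^3 - 24*x^2 + 56*x - 48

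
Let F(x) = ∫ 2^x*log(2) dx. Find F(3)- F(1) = 6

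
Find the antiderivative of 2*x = x^2 + C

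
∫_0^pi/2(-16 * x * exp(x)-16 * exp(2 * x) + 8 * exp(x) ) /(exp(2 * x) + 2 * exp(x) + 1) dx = -12 + 4*(6 - 2*pi)*exp(pi/2)/(1 + exp(pi/2))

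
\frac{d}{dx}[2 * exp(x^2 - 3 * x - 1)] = (4*x - 6)*exp(x^2 - 3*x - 1)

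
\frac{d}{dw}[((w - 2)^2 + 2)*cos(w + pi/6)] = -w^2*sin(w + pi/6) + 4*w*sin(w + pi/6) + 2*w*cos(w + pi/6) - 6*sin(w + pi/6) - 4*cos(w + pi/6)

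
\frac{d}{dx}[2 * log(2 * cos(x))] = -2*tan(x)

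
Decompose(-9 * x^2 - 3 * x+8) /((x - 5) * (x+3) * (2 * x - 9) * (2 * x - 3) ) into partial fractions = -67/(378*(2*x - 3)) + 751/(90*(2*x - 9)) + 8/(135*(x + 3)) - 29/(7*(x - 5))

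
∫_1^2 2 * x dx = 3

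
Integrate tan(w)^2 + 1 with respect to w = tan(w) + C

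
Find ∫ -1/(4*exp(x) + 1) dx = log(4 + exp(-x)) + C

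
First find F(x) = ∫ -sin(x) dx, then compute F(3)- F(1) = cos(3) - cos(1)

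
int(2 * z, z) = z^2 + C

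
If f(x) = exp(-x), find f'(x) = -exp(-x)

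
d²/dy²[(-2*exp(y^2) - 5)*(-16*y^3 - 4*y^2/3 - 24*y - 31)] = 128*y^5*exp(y^2) + 32*y^4*exp(y^2)/3 + 640*y^3*exp(y^2) + 824*y^2*exp(y^2)/3 + 480*y*exp(y^2) + 480*y + 388*exp(y^2)/3 + 40/3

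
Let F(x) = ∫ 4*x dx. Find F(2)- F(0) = 8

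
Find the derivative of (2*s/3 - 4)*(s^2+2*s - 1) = 2*s^2 - 16*s/3 - 26/3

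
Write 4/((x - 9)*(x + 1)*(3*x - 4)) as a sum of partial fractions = -36/(161*(3*x - 4)) + 2/(35*(x + 1)) + 2/(115*(x - 9))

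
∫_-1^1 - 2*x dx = 0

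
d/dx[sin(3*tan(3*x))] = 9*cos(3*tan(3*x))/cos(3*x)^2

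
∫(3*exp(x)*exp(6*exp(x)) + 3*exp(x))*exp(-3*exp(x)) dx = 2*sinh(3*exp(x)) + C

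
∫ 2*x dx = x^2 + C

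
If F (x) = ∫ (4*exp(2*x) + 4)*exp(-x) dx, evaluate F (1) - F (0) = -4*exp(-1) + 4*E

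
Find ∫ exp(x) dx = exp(x) + C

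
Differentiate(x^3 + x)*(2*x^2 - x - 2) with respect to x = 10*x^4 - 4*x^3 - 2*x - 2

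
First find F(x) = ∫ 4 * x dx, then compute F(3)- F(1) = 16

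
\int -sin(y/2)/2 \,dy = cos(y/2) + C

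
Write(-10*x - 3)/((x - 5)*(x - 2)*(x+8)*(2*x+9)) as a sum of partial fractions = 48/(247*(2*x + 9)) - 11/(130*(x + 8)) + 23/(390*(x - 2)) - 53/(741*(x - 5))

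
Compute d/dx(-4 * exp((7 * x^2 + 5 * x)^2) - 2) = -784*x^3*exp(49*x^4 + 70*x^3 + 25*x^2) - 840*x^2*exp(49*x^4 + 70*x^3 + 25*x^2) - 200*x*exp(49*x^4 + 70*x^3 + 25*x^2)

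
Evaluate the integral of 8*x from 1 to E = -4 + 4*exp(2)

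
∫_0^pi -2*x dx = -pi^2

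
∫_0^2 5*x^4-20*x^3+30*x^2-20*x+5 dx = 2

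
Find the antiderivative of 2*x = x^2 + C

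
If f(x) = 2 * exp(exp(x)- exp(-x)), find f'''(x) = (2*exp(exp(x) - exp(-x)) - 6*exp(x + exp(x) - exp(-x)) + 8*exp(2*x + exp(x) - exp(-x)) + 8*exp(4*x + exp(x) - exp(-x)) + 6*exp(5*x + exp(x) - exp(-x)) + 2*exp(6*x + exp(x) - exp(-x)))*exp(-3*x)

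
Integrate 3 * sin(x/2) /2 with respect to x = -3*cos(x/2) + C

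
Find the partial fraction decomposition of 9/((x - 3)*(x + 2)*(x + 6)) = 1/(4*(x + 6)) - 9/(20*(x + 2)) + 1/(5*(x - 3))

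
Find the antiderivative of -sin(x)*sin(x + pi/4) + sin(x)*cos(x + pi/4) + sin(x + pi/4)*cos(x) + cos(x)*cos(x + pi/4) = sqrt(2)*sin(x + pi/4)^2 + C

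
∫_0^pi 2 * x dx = pi^2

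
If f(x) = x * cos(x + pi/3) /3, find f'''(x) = x*sin(x + pi/3)/3 - cos(x + pi/3)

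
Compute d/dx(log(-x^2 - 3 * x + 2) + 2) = (2*x + 3)/(x^2 + 3*x - 2)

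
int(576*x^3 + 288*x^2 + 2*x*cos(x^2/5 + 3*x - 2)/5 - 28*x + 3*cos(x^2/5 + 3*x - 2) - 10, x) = 144*x^4 + 96*x^3 - 14*x^2 - 10*x + sin(x^2/5 + 3*x - 2) + C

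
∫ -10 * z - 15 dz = -5*z^2 - 15*z + C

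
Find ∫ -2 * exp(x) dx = -2*exp(x) + C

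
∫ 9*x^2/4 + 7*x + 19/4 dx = 3*x^3/4 + 7*x^2/2 + 19*x/4 + C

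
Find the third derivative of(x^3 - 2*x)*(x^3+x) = 120*x^3 - 24*x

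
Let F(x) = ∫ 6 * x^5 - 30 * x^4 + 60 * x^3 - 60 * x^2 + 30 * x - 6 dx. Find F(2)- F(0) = 0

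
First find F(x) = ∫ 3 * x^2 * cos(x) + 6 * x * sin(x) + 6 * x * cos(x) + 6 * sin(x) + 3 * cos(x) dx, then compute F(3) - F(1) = -12*sin(1) + 48*sin(3)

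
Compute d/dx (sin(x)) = cos(x)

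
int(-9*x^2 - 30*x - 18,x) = -3*x^3 - 15*x^2 - 18*x + C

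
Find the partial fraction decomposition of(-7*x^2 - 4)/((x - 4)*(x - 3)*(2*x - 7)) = 359/(2*x - 7) - 67/(x - 3) - 116/(x - 4)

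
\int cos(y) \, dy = sin(y) + C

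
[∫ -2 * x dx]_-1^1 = 0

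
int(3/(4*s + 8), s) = 3*log(s + 2)/4 + C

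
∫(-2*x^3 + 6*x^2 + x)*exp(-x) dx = (2*x^3 - x - 1)*exp(-x) + C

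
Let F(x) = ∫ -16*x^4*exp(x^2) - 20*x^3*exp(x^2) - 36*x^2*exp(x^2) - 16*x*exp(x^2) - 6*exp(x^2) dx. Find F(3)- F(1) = -322*exp(9) + 22*E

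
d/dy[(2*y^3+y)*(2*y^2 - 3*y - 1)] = 20*y^4 - 24*y^3 - 6*y - 1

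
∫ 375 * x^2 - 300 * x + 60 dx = 125*x^3 - 150*x^2 + 60*x + C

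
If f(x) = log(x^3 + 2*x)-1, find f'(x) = (3*x^2 + 2)/(x^3 + 2*x)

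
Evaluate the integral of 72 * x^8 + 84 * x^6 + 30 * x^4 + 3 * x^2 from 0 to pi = (pi + 2*pi^3)^3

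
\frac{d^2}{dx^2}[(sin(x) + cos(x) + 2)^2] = -4*sin(2*x) - 4*sqrt(2)*sin(x + pi/4)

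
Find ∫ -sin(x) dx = cos(x) + C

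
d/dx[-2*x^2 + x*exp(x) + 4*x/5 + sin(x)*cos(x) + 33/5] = x*exp(x) - 4*x + exp(x) + cos(2*x) + 4/5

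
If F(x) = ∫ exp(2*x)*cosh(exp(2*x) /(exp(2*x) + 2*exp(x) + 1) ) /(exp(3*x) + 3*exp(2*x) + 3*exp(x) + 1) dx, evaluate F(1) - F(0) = -sinh(1/4)/2 + sinh(exp(2)/(1 + E)^2)/2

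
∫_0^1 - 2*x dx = -1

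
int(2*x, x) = x^2 + C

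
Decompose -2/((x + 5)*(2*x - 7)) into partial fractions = -4/(17*(2*x - 7)) + 2/(17*(x + 5))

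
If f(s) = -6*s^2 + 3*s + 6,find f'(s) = 3 - 12*s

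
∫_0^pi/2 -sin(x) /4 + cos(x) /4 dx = 0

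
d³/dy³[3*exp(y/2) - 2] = 3*exp(y/2)/8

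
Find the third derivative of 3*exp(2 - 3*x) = -81*exp(2 - 3*x)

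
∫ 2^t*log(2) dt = 2^t + C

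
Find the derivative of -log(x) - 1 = -1/x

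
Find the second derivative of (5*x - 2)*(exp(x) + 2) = 5*x*exp(x) + 8*exp(x)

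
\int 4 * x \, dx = 2*x^2 + C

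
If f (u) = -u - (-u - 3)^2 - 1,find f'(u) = -2*u - 7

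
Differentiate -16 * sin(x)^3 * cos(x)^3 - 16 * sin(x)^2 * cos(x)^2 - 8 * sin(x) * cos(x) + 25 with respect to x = 12*(1 - cos(2*x))^2*cos(2*x) - 8*sin(4*x) - 32*cos(2*x) + 12*cos(4*x) + 12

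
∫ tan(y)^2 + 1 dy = tan(y) + C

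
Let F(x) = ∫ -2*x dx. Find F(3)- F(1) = -8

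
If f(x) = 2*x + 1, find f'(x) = 2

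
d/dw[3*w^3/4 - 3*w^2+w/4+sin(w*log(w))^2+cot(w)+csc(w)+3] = 9*w^2/4 - 6*w + log(w)*sin(2*w*log(w)) + sin(2*w*log(w)) - cot(w)^2 - cot(w)*csc(w) - 3/4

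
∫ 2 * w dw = w^2 + C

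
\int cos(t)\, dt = sin(t) + C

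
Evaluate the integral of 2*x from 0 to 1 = 1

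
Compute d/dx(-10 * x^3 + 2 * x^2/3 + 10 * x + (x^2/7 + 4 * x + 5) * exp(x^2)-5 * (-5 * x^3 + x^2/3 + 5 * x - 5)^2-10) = -750*x^5 + 250*x^4/3 + 2*x^3*exp(x^2)/7 + 8980*x^3/9 + 8*x^2*exp(x^2) - 830*x^2 + 72*x*exp(x^2)/7 - 646*x/3 + 4*exp(x^2) + 260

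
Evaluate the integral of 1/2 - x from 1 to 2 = -1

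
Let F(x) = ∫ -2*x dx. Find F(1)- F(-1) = 0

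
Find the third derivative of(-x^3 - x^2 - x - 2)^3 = -504*x^6 - 1008*x^5 - 1260*x^4 - 1560*x^3 - 1080*x^2 - 504*x - 150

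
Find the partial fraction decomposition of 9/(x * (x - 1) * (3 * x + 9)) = 1/(4*(x + 3)) + 3/(4*(x - 1)) - 1/x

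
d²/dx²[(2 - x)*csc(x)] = (x - 2*x/sin(x)^2 - 2 + 2*cos(x)/sin(x) + 4/sin(x)^2)/sin(x)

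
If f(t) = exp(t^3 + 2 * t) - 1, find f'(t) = 3*t^2*exp(t^3 + 2*t) + 2*exp(t^3 + 2*t)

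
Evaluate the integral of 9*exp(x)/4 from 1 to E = -9*E/4 + 9*exp(E)/4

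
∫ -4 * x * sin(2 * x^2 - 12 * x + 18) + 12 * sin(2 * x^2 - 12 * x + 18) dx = cos(2*(x - 3)^2) + C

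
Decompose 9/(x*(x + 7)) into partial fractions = -9/(7*(x + 7)) + 9/(7*x)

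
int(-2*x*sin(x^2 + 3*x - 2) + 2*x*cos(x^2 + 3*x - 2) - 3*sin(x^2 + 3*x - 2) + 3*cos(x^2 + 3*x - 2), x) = sin(x^2 + 3*x - 2) + cos(x^2 + 3*x - 2) + C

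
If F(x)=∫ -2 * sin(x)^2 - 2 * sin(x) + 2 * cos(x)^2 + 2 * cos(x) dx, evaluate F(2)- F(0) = -4 + (cos(2) + sin(2) + 1)^2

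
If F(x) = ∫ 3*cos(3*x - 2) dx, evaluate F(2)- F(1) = -sin(1) + sin(4)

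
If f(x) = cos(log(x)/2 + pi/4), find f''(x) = sqrt(2)*(3*sin(log(x)/2) + cos(log(x)/2))/(8*x^2)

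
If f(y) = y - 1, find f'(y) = 1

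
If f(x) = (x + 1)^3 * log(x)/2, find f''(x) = (6*x^3*log(x) + 5*x^3 + 6*x^2*log(x) + 9*x^2 + 3*x - 1)/(2*x^2)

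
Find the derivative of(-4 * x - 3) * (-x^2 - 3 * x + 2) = 12*x^2 + 30*x + 1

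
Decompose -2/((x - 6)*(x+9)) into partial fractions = 2/(15*(x + 9)) - 2/(15*(x - 6))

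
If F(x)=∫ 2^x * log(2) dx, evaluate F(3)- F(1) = 6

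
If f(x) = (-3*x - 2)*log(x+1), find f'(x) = (-3*x*log(x + 1) - 3*x - 3*log(x + 1) - 2)/(x + 1)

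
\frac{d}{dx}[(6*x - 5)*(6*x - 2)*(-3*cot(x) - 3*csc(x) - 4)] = 108*x^2*cot(x)^2 + 108*x^2*cot(x)*csc(x) + 108*x^2 - 126*x*cot(x)^2 - 126*x*cot(x)*csc(x) - 216*x*cot(x) - 216*x*csc(x) - 414*x + 30*cot(x)^2 + 30*cot(x)*csc(x) + 126*cot(x) + 126*csc(x) + 198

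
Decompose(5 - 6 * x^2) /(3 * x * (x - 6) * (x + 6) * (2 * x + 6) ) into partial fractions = 211/(1296*(x + 6)) - 49/(486*(x + 3)) - 211/(3888*(x - 6)) - 5/(648*x)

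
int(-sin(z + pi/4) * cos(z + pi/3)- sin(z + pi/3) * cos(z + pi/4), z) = cos(z + pi/4)*cos(z + pi/3) + C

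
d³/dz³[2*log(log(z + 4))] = (4*log(z + 4)^2 + 6*log(z + 4) + 4)/(z^3*log(z + 4)^3 + 12*z^2*log(z + 4)^3 + 48*z*log(z + 4)^3 + 64*log(z + 4)^3)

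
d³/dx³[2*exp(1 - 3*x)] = -54*exp(1 - 3*x)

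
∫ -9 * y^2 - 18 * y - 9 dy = -3*y^3 - 9*y^2 - 9*y + C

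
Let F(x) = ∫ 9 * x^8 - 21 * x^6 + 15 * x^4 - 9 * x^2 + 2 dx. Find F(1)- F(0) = 0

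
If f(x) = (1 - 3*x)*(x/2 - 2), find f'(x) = 13/2 - 3*x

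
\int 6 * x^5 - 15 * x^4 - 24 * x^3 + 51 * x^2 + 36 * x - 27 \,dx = x^6 - 3*x^5 - 6*x^4 + 17*x^3 + 18*x^2 - 27*x + C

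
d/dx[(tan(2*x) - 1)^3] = 6*(tan(2*x) - 1)^2/cos(2*x)^2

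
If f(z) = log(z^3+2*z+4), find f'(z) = (3*z^2 + 2)/(z^3 + 2*z + 4)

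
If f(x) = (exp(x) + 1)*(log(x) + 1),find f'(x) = (x*exp(x)*log(x) + x*exp(x) + exp(x) + 1)/x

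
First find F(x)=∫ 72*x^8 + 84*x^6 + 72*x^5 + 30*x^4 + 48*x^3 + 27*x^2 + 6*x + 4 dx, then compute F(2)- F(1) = 6810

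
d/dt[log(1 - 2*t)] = 2/(2*t - 1)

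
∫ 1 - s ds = -s^2/2 + s + C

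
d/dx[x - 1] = 1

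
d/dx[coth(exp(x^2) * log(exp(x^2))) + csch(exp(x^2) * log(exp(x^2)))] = -2*x*(x^2*cosh(x^2*exp(x^2)) + x^2 + cosh(x^2*exp(x^2)) + 1)*exp(x^2)/sinh(x^2*exp(x^2))^2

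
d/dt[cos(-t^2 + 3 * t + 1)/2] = (t - 3/2)*sin(-t^2 + 3*t + 1)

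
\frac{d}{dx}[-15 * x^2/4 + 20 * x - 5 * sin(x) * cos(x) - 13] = -15*x/2 + 10*sin(x)^2 + 15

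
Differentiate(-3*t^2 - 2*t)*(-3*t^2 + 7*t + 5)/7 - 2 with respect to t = 36*t^3/7 - 45*t^2/7 - 58*t/7 - 10/7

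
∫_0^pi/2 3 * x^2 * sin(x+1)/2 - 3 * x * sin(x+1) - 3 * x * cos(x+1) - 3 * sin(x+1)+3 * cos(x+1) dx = (-3*pi/2 - 3 + 3*pi^2/8)*sin(1) - 3*cos(1)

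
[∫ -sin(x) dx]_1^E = cos(E) - cos(1)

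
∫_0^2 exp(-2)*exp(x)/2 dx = 1/2 - exp(-2)/2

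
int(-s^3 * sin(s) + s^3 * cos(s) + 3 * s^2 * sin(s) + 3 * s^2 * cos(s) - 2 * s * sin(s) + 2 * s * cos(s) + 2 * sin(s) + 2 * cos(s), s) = sqrt(2)*s*(s^2 + 2)*sin(s + pi/4) + C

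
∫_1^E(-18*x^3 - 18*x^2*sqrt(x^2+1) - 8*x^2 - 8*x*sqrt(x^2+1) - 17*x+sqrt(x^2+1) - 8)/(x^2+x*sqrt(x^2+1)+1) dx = -9*exp(2) - 8*E - log(1 + sqrt(2)) + log(E + sqrt(1 + exp(2))) + 17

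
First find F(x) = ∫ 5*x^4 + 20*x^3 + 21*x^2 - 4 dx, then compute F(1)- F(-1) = 8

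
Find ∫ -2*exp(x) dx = -2*exp(x) + C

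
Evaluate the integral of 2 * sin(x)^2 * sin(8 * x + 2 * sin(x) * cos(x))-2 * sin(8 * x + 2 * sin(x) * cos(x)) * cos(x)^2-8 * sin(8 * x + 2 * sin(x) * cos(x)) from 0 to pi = 0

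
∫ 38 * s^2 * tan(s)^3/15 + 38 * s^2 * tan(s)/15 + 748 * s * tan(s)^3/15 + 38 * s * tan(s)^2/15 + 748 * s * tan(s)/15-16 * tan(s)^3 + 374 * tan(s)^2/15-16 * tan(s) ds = (s + 20)*(19*s - 6)*tan(s)^2/15 + C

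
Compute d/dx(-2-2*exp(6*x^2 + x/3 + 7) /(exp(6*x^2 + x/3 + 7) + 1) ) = (-72*x*exp(6*x^2 + x/3 + 7) - 2*exp(6*x^2 + x/3 + 7))/(3*exp(14)*exp(2*x/3)*exp(12*x^2) + 6*exp(7)*exp(x/3)*exp(6*x^2) + 3)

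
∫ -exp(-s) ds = exp(-s) + C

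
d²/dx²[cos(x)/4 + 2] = -cos(x)/4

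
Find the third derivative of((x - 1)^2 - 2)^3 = 120*x^3 - 360*x^2 + 216*x + 24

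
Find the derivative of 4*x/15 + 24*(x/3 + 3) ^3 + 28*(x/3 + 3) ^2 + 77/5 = 8*x^2/3 + 488*x/9 + 4084/15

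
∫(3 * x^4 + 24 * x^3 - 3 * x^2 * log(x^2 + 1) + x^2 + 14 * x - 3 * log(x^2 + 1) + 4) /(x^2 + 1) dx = x^3 + 12*x^2 + 4*x - (3*x + 5)*log(x^2 + 1) + C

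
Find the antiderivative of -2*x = -x^2 + C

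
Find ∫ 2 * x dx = x^2 + C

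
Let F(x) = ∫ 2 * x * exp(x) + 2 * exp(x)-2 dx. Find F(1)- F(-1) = -4 + 2*exp(-1) + 2*E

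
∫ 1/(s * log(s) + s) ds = log(2*log(s) + 2) + C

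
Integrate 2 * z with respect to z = z^2 + C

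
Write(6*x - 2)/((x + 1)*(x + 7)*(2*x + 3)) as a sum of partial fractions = 4/(2*x + 3) - 2/(3*(x + 7)) - 4/(3*(x + 1))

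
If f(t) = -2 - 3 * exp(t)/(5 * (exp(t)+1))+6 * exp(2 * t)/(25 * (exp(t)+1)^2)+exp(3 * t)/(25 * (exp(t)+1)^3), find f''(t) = (36*exp(3*t) + 9*exp(2*t) - 15*exp(t))/(25*exp(5*t) + 125*exp(4*t) + 250*exp(3*t) + 250*exp(2*t) + 125*exp(t) + 25)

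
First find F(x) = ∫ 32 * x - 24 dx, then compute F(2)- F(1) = 24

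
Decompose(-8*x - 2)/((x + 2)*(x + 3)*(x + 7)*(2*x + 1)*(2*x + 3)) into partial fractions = -40/(33*(2*x + 3)) + 8/(195*(2*x + 1)) + 27/(1430*(x + 7)) - 11/(30*(x + 3)) + 14/(15*(x + 2))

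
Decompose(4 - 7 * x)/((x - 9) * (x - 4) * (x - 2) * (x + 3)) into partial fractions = -5/(84*(x + 3)) - 1/(7*(x - 2)) + 12/(35*(x - 4)) - 59/(420*(x - 9))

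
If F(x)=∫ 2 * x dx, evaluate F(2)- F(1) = 3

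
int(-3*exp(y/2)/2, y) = -3*exp(y/2) + C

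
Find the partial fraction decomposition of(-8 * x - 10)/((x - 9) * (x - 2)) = 26/(7*(x - 2)) - 82/(7*(x - 9))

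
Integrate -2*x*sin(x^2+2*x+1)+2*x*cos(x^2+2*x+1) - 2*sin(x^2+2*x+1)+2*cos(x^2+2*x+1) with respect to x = sin((x + 1)^2) + cos((x + 1)^2) + C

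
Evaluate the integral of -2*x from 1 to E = 1 - exp(2)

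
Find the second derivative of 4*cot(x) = 8*cos(x)/sin(x)^3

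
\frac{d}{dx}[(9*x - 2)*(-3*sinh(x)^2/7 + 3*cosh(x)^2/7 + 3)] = 216/7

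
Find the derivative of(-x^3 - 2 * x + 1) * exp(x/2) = -x^3*exp(x/2)/2 - 3*x^2*exp(x/2) - x*exp(x/2) - 3*exp(x/2)/2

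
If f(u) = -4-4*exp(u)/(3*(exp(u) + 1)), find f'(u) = -4*exp(u)/(3*exp(2*u) + 6*exp(u) + 3)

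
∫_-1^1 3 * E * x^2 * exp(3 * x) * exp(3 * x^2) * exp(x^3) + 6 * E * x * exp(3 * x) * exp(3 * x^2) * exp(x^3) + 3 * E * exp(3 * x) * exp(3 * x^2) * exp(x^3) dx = -1 + exp(8)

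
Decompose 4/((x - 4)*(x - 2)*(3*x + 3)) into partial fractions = 4/(45*(x + 1)) - 2/(9*(x - 2)) + 2/(15*(x - 4))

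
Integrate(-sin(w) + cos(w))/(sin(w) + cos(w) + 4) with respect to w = log(sin(w) + cos(w) + 4) + C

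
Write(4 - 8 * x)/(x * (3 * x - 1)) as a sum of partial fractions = 4/(3*x - 1) - 4/x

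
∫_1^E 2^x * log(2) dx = -2 + 2^E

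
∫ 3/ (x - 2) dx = log(2*(x - 2)^3) + C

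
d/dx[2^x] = 2^x*log(2)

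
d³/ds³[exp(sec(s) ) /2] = (-1/2 - 3/(2*cos(s)) + 5/(2*cos(s)^2) + 3/cos(s)^3 + 1/(2*cos(s)^4))*exp(1/cos(s))*sin(s)/cos(s)^2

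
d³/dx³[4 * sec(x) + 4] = 4*(-1 + 6/cos(x)^2)*sin(x)/cos(x)^2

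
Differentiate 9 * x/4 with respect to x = 9/4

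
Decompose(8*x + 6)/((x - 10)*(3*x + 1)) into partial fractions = -10/(31*(3*x + 1)) + 86/(31*(x - 10))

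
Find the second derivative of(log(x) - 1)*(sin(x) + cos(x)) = sqrt(2)*(-x^2*log(x)*sin(x + pi/4) + x^2*sin(x + pi/4) + 2*x*cos(x + pi/4) - sin(x + pi/4))/x^2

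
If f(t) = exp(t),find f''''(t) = exp(t)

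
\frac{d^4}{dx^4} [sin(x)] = sin(x)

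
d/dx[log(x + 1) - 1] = 1/(x + 1)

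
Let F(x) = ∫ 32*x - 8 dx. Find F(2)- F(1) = 40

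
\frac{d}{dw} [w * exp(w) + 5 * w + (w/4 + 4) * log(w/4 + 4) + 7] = w*exp(w) + exp(w) + log(w/4 + 4)/4 + 21/4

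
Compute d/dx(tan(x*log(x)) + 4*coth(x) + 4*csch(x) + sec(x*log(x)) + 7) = log(x)*sin(x*log(x))/cos(x*log(x))^2 + log(x)/cos(x*log(x))^2 + sin(x*log(x))/cos(x*log(x))^2 - 4*cosh(x)/sinh(x)^2 - 4/sinh(x)^2 + cos(x*log(x))^(-2)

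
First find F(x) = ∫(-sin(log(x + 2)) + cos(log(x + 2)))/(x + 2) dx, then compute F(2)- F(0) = -cos(log(2)) - sin(log(2)) + cos(log(4)) + sin(log(4))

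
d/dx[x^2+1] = 2*x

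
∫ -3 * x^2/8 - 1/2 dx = -x^3/8 - x/2 + C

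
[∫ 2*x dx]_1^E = -1 + exp(2)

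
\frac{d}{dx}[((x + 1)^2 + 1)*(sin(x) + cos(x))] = sqrt(2)*x^2*cos(x + pi/4) + 4*x*cos(x) + 4*cos(x)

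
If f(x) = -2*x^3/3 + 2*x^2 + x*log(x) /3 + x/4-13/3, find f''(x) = (-12*x^2 + 12*x + 1)/(3*x)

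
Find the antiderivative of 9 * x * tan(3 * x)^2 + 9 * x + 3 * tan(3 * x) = 3*x*tan(3*x) + C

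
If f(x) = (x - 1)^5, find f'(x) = 5*x^4 - 20*x^3 + 30*x^2 - 20*x + 5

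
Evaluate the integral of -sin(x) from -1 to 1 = 0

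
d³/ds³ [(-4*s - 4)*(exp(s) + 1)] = -4*s*exp(s) - 16*exp(s)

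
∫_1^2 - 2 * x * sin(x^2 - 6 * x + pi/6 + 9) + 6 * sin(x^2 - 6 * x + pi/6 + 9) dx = cos(pi/6 + 1) - cos(pi/6 + 4)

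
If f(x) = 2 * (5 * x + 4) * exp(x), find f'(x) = 10*x*exp(x) + 18*exp(x)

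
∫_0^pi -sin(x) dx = -2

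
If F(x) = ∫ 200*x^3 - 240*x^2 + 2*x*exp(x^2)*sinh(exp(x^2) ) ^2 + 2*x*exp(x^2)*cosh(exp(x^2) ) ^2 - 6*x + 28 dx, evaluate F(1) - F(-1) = -104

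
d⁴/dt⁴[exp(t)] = exp(t)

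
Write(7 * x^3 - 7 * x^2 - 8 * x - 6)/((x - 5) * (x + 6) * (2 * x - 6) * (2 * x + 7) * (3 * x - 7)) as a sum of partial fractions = 1059/(14000*(3*x - 7)) + 2911/(38675*(2*x + 7)) - 287/(4125*(x + 6)) - 4/(39*(x - 3)) + 327/(2992*(x - 5))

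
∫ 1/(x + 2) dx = log(x + 2) + C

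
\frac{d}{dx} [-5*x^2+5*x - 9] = 5 - 10*x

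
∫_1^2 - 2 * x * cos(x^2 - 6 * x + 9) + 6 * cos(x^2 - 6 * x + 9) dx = -sin(1) + sin(4)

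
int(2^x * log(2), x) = 2^x + C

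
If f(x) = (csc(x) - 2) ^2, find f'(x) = 2*(2 - 1/sin(x))*cos(x)/sin(x)^2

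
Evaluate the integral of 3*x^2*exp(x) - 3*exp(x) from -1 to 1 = -12*exp(-1)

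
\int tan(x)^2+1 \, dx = tan(x) + C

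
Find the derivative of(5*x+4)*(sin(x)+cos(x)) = -5*x*sin(x) + 5*x*cos(x) + sin(x) + 9*cos(x)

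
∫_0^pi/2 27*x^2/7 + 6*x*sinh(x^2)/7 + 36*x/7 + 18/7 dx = -3/7 + 3*cosh(pi^2/4)/7 + 9*pi/7 + 9*pi^3/56 + 9*pi^2/14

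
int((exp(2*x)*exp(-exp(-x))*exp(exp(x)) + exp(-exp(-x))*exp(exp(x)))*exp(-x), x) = exp(2*sinh(x)) + C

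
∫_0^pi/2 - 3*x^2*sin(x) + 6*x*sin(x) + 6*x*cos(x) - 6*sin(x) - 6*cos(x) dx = -6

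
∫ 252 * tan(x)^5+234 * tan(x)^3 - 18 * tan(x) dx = 63*tan(x)^4 - 9*tan(x)^2 + C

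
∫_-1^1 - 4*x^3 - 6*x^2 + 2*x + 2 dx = 0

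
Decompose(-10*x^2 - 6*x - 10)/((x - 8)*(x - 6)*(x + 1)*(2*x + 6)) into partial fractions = 41/(198*(x + 3)) - 1/(18*(x + 1)) + 29/(18*(x - 6)) - 349/(198*(x - 8))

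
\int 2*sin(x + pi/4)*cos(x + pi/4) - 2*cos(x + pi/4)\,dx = (sin(x + pi/4) - 1)^2 + C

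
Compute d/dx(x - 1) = 1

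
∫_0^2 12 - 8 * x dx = 8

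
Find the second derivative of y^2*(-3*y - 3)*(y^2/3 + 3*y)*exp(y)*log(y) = -y^5*exp(y)*log(y) - 20*y^4*exp(y)*log(y) - 2*y^4*exp(y) - 109*y^3*exp(y)*log(y) - 29*y^3*exp(y) - 174*y^2*exp(y)*log(y) - 88*y^2*exp(y) - 54*y*exp(y)*log(y) - 45*y*exp(y)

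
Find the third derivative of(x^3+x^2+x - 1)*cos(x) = x^3*sin(x) + x^2*sin(x) - 9*x^2*cos(x) - 17*x*sin(x) - 6*x*cos(x) - 7*sin(x) + 3*cos(x)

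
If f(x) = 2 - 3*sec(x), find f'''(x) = 3*(1 - 6/cos(x)^2)*sin(x)/cos(x)^2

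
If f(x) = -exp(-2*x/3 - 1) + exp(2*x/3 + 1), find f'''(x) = (8*exp(4*x/3 + 2) + 8)*exp(-2*x/3 - 1)/27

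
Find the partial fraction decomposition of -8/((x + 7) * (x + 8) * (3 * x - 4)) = -18/(175*(3*x - 4)) - 2/(7*(x + 8)) + 8/(25*(x + 7))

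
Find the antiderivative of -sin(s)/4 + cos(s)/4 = sqrt(2)*sin(s + pi/4)/4 + C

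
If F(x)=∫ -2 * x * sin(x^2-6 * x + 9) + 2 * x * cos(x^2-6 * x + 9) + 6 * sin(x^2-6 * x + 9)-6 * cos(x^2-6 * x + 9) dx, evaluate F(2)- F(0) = -sin(9) + cos(1) + sin(1) - cos(9)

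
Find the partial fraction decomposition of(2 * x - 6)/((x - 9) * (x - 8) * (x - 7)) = 4/(x - 7) - 10/(x - 8) + 6/(x - 9)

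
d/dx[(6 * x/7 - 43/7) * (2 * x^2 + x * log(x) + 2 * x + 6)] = 36*x^2/7 + 12*x*log(x)/7 - 142*x/7 - 43*log(x)/7 - 93/7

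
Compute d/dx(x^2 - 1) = 2*x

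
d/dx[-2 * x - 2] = -2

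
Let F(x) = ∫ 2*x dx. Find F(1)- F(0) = 1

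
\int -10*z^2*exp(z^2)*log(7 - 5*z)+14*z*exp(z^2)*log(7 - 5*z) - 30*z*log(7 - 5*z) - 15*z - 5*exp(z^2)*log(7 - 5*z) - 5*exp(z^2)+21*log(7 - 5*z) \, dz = -(3*z + exp(z^2))*(5*z - 7)*log(7 - 5*z) + C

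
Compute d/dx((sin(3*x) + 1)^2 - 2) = 6*(sin(3*x) + 1)*cos(3*x)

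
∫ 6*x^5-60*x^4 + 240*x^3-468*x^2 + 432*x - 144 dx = x^6 - 12*x^5 + 60*x^4 - 156*x^3 + 216*x^2 - 144*x + C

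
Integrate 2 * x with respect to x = x^2 + C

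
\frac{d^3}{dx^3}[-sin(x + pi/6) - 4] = cos(x + pi/6)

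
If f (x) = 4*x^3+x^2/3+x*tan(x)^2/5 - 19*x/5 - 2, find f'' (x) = 6*x*tan(x)^4/5 + 8*x*tan(x)^2/5 + 122*x/5 + 4*tan(x)^3/5 + 4*tan(x)/5 + 2/3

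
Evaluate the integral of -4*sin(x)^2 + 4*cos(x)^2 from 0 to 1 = 2*sin(2)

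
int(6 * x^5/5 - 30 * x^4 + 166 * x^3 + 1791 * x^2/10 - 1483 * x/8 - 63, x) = x^6/5 - 6*x^5 + 83*x^4/2 + 597*x^3/10 - 1483*x^2/16 - 63*x + C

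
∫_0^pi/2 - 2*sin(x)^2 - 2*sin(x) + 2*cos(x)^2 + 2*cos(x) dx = 0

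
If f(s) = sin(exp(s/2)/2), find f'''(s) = -exp(3*s/2)*cos(exp(s/2)/2)/64 + exp(s/2)*cos(exp(s/2)/2)/16 - 3*exp(s)*sin(exp(s/2)/2)/32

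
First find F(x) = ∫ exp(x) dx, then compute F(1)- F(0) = -1 + E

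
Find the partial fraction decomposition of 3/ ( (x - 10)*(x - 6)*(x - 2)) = 3/(32*(x - 2)) - 3/(16*(x - 6)) + 3/(32*(x - 10))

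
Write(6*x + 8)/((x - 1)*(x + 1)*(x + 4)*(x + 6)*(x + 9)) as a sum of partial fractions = -23/(600*(x + 9)) + 2/(15*(x + 6)) - 8/(75*(x + 4)) - 1/(120*(x + 1)) + 1/(50*(x - 1))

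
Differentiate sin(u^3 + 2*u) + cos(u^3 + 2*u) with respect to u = -3*u^2*sin(u^3 + 2*u) + 3*u^2*cos(u^3 + 2*u) - 2*sin(u^3 + 2*u) + 2*cos(u^3 + 2*u)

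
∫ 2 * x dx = x^2 + C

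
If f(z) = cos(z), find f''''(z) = cos(z)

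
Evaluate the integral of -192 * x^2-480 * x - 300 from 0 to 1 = -604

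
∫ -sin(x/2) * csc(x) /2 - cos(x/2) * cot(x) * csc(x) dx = 1/(2*sin(x/2)) + C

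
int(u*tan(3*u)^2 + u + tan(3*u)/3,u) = u*tan(3*u)/3 + C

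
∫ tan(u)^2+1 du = tan(u) + C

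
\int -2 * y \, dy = -y^2 + C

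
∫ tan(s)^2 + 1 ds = tan(s) + C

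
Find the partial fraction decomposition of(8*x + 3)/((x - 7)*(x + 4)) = 29/(11*(x + 4)) + 59/(11*(x - 7))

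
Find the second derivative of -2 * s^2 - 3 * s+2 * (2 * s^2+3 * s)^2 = 96*s^2 + 144*s + 32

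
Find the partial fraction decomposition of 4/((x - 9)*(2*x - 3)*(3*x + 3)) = -16/(225*(2*x - 3)) + 2/(75*(x + 1)) + 2/(225*(x - 9))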